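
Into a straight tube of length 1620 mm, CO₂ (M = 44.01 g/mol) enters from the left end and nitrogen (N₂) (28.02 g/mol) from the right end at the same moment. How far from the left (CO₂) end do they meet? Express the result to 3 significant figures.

719 mm

Distances travelled in equal time are proportional to diffusion rates, so d_CO₂/d_N₂ = √(M_N₂/M_CO₂) = √(28.02/44.01) = 0.7979.
With d_CO₂ + d_N₂ = 1620 mm, d_N₂ = 1620/(1 + 0.7979) = 901.0 mm.
d_CO₂ = 1620 − 901.0 = 719 mm.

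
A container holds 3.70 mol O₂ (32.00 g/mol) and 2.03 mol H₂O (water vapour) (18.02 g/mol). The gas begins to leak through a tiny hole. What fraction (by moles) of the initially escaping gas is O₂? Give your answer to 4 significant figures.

Effusion rate of each component ∝ n_i/√M_i (partial pressure × 1/√M).
Mole fraction of O₂ in the effusate = (n_O₂/√M_O₂) / (n_O₂/√M_O₂ + n_H₂O/√M_H₂O)
= (3.70/√32.00) / (3.70/√32.00 + 2.03/√18.02) = 0.6541/(0.6541 + 0.4782) = 0.5777.

0.5777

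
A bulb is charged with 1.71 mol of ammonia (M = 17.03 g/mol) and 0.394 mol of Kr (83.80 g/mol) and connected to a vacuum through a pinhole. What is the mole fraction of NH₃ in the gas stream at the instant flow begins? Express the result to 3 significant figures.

The effusion rate of species i is ∝ p_i/√M_i ∝ n_i/√M_i.
x_NH₃(eff) = (n_NH₃/√M_NH₃) / (n_NH₃/√M_NH₃ + n_Kr/√M_Kr)
= (1.71/√17.03) / (1.71/√17.03 + 0.394/√83.80) = 0.4144/(0.4144 + 0.04304) = 0.906.

0.906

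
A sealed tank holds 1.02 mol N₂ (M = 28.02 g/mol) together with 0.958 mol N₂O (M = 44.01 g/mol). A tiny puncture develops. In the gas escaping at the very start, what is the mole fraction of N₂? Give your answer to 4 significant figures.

0.5716

The effusion rate of species i is ∝ p_i/√M_i ∝ n_i/√M_i.
So x_N₂ in the escaping gas = (n_N₂/√M_N₂) / Σ(n_i/√M_i)
= (1.02/√28.02) / (1.02/√28.02 + 0.958/√44.01) = 0.1927/(0.1927 + 0.1444) = 0.5716.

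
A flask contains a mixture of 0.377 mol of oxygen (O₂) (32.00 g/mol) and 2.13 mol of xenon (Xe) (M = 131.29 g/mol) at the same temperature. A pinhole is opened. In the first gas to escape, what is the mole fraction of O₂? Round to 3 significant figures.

0.264

The effusion rate of species i is ∝ p_i/√M_i ∝ n_i/√M_i.
So x_O₂ in the escaping gas = (n_O₂/√M_O₂) / Σ(n_i/√M_i)
= (0.377/√32.00) / (0.377/√32.00 + 2.13/√131.29) = 0.06664/(0.06664 + 0.1859) = 0.264.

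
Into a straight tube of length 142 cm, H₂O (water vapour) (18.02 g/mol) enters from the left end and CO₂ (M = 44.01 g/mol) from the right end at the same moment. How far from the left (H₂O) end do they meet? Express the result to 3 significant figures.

86.6 cm

Distances travelled in equal time are proportional to diffusion rates, so d_H₂O/d_CO₂ = √(M_CO₂/M_H₂O) = √(44.01/18.02) = 1.563.
With d_H₂O + d_CO₂ = 142 cm, d_CO₂ = 142/(1 + 1.563) = 55.41 cm.
d_H₂O = 142 − 55.41 = 86.6 cm.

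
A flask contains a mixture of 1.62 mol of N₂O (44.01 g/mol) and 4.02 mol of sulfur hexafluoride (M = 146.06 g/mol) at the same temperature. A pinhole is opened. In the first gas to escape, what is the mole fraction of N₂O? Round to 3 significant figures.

Effusion rate of each component ∝ n_i/√M_i (partial pressure × 1/√M).
x_N₂O(eff) = (n_N₂O/√M_N₂O) / (n_N₂O/√M_N₂O + n_SF₆/√M_SF₆)
= (1.62/√44.01) / (1.62/√44.01 + 4.02/√146.06) = 0.2442/(0.2442 + 0.3326) = 0.423.

0.423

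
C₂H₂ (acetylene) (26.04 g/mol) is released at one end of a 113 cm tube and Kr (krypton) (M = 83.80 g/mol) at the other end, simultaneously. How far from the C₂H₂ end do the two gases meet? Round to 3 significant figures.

72.6 cm

Distances travelled in equal time are proportional to diffusion rates, so d_C₂H₂/d_Kr = √(M_Kr/M_C₂H₂) = √(83.80/26.04) = 1.794.
With d_C₂H₂ + d_Kr = 113 cm, d_Kr = 113/(1 + 1.794) = 40.45 cm.
d_C₂H₂ = 113 − 40.45 = 72.6 cm.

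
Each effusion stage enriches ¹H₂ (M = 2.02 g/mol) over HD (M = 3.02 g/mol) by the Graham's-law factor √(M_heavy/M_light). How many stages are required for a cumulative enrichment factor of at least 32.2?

Single-stage factor α = √(3.02/2.02), so ln α = ½ ln(1.49505) = 0.2011.
Need α^N ≥ 32.2 ⇒ N ≥ ln(32.2) / ln α = 3.472 / 0.2011 = 17.27.
Minimum whole number of stages: N = 18.

18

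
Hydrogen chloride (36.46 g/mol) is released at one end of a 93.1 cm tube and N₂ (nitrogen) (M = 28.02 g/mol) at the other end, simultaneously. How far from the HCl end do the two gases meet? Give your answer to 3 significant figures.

43.5 cm

The fronts meet when d_HCl + d_N₂ = L with d_HCl/d_N₂ = √(M_N₂/M_HCl) (Graham's law). Here √(M_N₂/M_HCl) = √(28.02/36.46) = 0.8766.
With d_HCl + d_N₂ = 93.1 cm, d_N₂ = 93.1/(1 + 0.8766) = 49.61 cm.
d_HCl = 93.1 − 49.61 = 43.5 cm.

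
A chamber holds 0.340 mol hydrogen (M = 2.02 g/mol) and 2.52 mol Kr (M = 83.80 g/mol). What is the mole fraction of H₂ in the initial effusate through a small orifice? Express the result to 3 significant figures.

0.465

Effusion rate of each component ∝ n_i/√M_i (partial pressure × 1/√M).
So x_H₂ in the escaping gas = (n_H₂/√M_H₂) / Σ(n_i/√M_i)
= (0.340/√2.02) / (0.340/√2.02 + 2.52/√83.80) = 0.2392/(0.2392 + 0.2753) = 0.465.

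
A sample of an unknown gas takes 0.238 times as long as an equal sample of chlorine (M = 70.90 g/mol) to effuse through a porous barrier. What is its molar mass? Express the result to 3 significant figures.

From Graham's law, t_X/t_Cl₂ = √(M_X/M_Cl₂).
0.238 = √(M_X/70.90)
M_X = 70.90 × 0.238² = 70.90 × 0.05664 = 4.02 g/mol

4.02 g/mol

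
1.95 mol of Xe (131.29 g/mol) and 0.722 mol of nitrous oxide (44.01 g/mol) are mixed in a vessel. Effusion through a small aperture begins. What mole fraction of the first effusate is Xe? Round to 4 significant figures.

0.6099

The effusion rate of species i is ∝ p_i/√M_i ∝ n_i/√M_i.
x_Xe(eff) = (n_Xe/√M_Xe) / (n_Xe/√M_Xe + n_N₂O/√M_N₂O)
= (1.95/√131.29) / (1.95/√131.29 + 0.722/√44.01) = 0.1702/(0.1702 + 0.1088) = 0.6099.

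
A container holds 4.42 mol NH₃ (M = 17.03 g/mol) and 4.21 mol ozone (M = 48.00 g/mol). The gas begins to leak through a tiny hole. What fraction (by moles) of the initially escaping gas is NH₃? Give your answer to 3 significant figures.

Effusion rate of each component ∝ n_i/√M_i (partial pressure × 1/√M).
So x_NH₃ in the escaping gas = (n_NH₃/√M_NH₃) / Σ(n_i/√M_i)
= (4.42/√17.03) / (4.42/√17.03 + 4.21/√48.00) = 1.071/(1.071 + 0.6077) = 0.638.

0.638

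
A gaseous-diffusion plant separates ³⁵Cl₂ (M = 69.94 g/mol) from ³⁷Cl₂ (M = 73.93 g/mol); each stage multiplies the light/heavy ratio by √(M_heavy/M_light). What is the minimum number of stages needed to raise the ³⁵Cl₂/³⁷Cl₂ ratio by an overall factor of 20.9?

110

Per stage α = (73.93/69.94)^(1/2) = 1.05705^0.5, giving ln α = 0.02774.
Need α^N ≥ 20.9 ⇒ N ≥ ln(20.9) / ln α = 3.040 / 0.02774 = 109.58.
Rounding up, N = 110 stages.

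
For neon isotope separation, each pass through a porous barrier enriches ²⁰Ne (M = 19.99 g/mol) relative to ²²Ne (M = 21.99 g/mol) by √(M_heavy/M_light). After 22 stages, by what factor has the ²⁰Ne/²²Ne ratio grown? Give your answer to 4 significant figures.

The single-stage factor is √(M_heavy/M_light), so 22 stages give [√(21.99/19.99)]^22 = (21.99/19.99)^(22/2).
= 1.10005^11 = 2.855.

2.855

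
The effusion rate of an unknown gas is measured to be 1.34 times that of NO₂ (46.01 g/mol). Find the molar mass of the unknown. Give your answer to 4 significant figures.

By Graham's law, rate_X/rate_NO₂ = √(M_NO₂/M_X).
1.34 = √(46.01/M_X)
M_X = 46.01 / 1.34² = 46.01 / 1.796 = 25.62 g/mol

25.62 g/mol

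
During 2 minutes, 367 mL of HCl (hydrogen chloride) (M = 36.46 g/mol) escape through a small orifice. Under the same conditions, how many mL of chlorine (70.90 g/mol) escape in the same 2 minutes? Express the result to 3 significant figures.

263 mL

Graham's law gives rate_Cl₂/rate_HCl = √(M_HCl/M_Cl₂) = √(36.46/70.90) = √0.5142 = 0.7171.
So the volume for Cl₂ is 367 × 0.7171 = 263 mL.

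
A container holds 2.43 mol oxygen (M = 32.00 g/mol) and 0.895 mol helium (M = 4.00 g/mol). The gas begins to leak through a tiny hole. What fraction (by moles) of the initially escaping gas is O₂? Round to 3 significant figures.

0.490

Each component's effusion rate ∝ (its partial pressure)·(1/√M) ∝ n_i/√M_i.
x_O₂(eff) = (n_O₂/√M_O₂) / (n_O₂/√M_O₂ + n_He/√M_He)
= (2.43/√32.00) / (2.43/√32.00 + 0.895/√4.00) = 0.4296/(0.4296 + 0.4475) = 0.490.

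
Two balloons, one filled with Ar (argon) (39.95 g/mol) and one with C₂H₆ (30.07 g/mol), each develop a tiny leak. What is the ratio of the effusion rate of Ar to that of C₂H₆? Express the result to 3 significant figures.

From Graham's law, rate_Ar/rate_C₂H₆ = √(M_C₂H₆/M_Ar) = √(30.07/39.95) = √0.7527 = 0.868.

0.868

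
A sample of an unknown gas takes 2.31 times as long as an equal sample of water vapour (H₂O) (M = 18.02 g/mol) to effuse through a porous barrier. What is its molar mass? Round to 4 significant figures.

Graham's law gives t_X/t_H₂O = √(M_X/M_H₂O).
2.31 = √(M_X/18.02)
M_X = 18.02 × 2.31² = 18.02 × 5.336 = 96.16 g/mol

96.16 g/mol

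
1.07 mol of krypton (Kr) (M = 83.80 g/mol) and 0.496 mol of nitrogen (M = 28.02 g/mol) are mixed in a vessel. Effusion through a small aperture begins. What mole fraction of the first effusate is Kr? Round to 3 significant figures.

0.555

Effusion rate of each component ∝ n_i/√M_i (partial pressure × 1/√M).
x_Kr(eff) = (n_Kr/√M_Kr) / (n_Kr/√M_Kr + n_N₂/√M_N₂)
= (1.07/√83.80) / (1.07/√83.80 + 0.496/√28.02) = 0.1169/(0.1169 + 0.09370) = 0.555.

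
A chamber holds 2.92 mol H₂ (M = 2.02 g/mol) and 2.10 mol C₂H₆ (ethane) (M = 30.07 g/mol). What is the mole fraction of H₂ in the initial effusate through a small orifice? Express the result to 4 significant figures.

0.8429

Effusion rate of each component ∝ n_i/√M_i (partial pressure × 1/√M).
x_H₂(eff) = (n_H₂/√M_H₂) / (n_H₂/√M_H₂ + n_C₂H₆/√M_C₂H₆)
= (2.92/√2.02) / (2.92/√2.02 + 2.10/√30.07) = 2.055/(2.055 + 0.3830) = 0.8429.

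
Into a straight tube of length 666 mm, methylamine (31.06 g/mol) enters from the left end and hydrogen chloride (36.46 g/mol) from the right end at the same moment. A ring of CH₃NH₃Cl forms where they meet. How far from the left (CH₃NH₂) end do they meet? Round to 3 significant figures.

346 mm

Graham's law gives d_CH₃NH₂/d_HCl = rate_CH₃NH₂/rate_HCl = √(M_HCl/M_CH₃NH₂) = √(36.46/31.06) = 1.083.
With d_CH₃NH₂ + d_HCl = 666 mm, d_HCl = 666/(1 + 1.083) = 319.7 mm.
d_CH₃NH₂ = 666 − 319.7 = 346 mm.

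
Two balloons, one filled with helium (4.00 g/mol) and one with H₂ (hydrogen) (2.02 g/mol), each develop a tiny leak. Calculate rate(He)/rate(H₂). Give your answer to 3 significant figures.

From Graham's law, rate_He/rate_H₂ = √(M_H₂/M_He) = √(2.02/4.00) = √0.5050 = 0.711.

0.711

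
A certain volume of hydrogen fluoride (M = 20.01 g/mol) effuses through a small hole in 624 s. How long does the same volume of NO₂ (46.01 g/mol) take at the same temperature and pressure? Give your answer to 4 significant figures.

946.2 s

Since effusion rate ∝ 1/√M, t_NO₂/t_HF = √(M_NO₂/M_HF) = √(46.01/20.01) = √2.299 = 1.516.
So the time for NO₂ is 624 × 1.516 = 946.2 s.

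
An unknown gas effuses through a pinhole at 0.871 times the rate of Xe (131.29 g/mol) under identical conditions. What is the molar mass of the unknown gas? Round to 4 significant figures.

Using Graham's law: rate_X/rate_Xe = √(M_Xe/M_X).
0.871 = √(131.29/M_X)
M_X = 131.29 / 0.871² = 131.29 / 0.7586 = 173.1 g/mol

173.1 g/mol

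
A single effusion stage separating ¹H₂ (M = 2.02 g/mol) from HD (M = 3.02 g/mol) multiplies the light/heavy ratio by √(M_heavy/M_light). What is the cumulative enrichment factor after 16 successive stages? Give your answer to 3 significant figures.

Overall factor = α^16 with α = √(3.02/2.02), i.e. (3.02/2.02)^(16/2).
= 1.49505^8 = 25.0.

25.0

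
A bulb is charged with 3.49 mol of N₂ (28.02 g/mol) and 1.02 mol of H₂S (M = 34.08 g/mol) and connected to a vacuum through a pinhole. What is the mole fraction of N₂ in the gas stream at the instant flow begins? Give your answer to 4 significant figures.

Effusion rate of each component ∝ n_i/√M_i (partial pressure × 1/√M).
x_N₂(eff) = (n_N₂/√M_N₂) / (n_N₂/√M_N₂ + n_H₂S/√M_H₂S)
= (3.49/√28.02) / (3.49/√28.02 + 1.02/√34.08) = 0.6593/(0.6593 + 0.1747) = 0.7905.

0.7905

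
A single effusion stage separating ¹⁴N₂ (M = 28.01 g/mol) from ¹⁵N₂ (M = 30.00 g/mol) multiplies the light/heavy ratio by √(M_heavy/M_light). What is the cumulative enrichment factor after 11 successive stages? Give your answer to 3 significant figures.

1.46

The single-stage factor is √(M_heavy/M_light), so 11 stages give [√(30.00/28.01)]^11 = (30.00/28.01)^(11/2).
= 1.07105^(11/2) = 1.46.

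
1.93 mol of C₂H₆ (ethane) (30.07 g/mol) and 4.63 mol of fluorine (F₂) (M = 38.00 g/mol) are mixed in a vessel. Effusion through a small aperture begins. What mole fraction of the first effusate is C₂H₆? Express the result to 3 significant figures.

0.319

Each component's effusion rate ∝ (its partial pressure)·(1/√M) ∝ n_i/√M_i.
x_C₂H₆(eff) = (n_C₂H₆/√M_C₂H₆) / (n_C₂H₆/√M_C₂H₆ + n_F₂/√M_F₂)
= (1.93/√30.07) / (1.93/√30.07 + 4.63/√38.00) = 0.3520/(0.3520 + 0.7511) = 0.319.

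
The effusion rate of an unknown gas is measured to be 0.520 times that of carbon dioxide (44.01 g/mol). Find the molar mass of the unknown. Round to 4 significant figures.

162.8 g/mol

Since effusion rate ∝ 1/√M, rate_X/rate_CO₂ = √(M_CO₂/M_X).
0.520 = √(44.01/M_X)
M_X = 44.01 / 0.520² = 44.01 / 0.2704 = 162.8 g/mol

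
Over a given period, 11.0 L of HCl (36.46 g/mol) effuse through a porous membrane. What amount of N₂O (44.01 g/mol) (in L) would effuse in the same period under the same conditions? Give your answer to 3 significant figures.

By Graham's law, rate_N₂O/rate_HCl = √(M_HCl/M_N₂O) = √(36.46/44.01) = √0.8284 = 0.9102.
So the volume for N₂O is 11.0 × 0.9102 = 10.0 L.

10.0 L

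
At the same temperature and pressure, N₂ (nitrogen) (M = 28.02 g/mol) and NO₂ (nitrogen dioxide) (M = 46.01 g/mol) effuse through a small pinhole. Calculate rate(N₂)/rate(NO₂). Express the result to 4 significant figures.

Using Graham's law: rate_N₂/rate_NO₂ = √(M_NO₂/M_N₂) = √(46.01/28.02) = √1.642 = 1.281.

1.281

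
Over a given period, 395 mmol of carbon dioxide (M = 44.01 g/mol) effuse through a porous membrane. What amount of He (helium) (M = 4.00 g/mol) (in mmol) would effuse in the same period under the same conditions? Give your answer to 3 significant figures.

Using Graham's law: rate_He/rate_CO₂ = √(M_CO₂/M_He) = √(44.01/4.00) = √11.00 = 3.317.
So the amount for He is 395 × 3.317 = 1310 mmol.

1310 mmol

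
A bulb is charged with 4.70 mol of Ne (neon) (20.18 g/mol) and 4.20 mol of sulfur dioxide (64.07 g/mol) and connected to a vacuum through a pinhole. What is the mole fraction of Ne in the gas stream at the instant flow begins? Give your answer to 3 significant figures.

0.666

Effusion rate of each component ∝ n_i/√M_i (partial pressure × 1/√M).
Mole fraction of Ne in the effusate = (n_Ne/√M_Ne) / (n_Ne/√M_Ne + n_SO₂/√M_SO₂)
= (4.70/√20.18) / (4.70/√20.18 + 4.20/√64.07) = 1.046/(1.046 + 0.5247) = 0.666.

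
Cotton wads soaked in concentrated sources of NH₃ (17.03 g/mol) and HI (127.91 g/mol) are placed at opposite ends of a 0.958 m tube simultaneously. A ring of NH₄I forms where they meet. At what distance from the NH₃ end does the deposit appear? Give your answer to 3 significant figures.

0.702 m

The fronts meet when d_NH₃ + d_HI = L with d_NH₃/d_HI = √(M_HI/M_NH₃) (Graham's law). Here √(M_HI/M_NH₃) = √(127.91/17.03) = 2.741.
With d_NH₃ + d_HI = 0.958 m, d_HI = 0.958/(1 + 2.741) = 0.2561 m.
d_NH₃ = 0.958 − 0.2561 = 0.702 m.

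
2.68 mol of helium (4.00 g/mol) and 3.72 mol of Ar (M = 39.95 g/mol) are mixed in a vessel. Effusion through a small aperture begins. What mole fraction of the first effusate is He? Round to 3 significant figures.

0.695

Effusion rate of each component ∝ n_i/√M_i (partial pressure × 1/√M).
Mole fraction of He in the effusate = (n_He/√M_He) / (n_He/√M_He + n_Ar/√M_Ar)
= (2.68/√4.00) / (2.68/√4.00 + 3.72/√39.95) = 1.340/(1.340 + 0.5886) = 0.695.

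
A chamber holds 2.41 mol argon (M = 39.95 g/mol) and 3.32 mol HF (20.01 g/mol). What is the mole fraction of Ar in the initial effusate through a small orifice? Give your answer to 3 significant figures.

0.339

Effusion rate of each component ∝ n_i/√M_i (partial pressure × 1/√M).
Mole fraction of Ar in the effusate = (n_Ar/√M_Ar) / (n_Ar/√M_Ar + n_HF/√M_HF)
= (2.41/√39.95) / (2.41/√39.95 + 3.32/√20.01) = 0.3813/(0.3813 + 0.7422) = 0.339.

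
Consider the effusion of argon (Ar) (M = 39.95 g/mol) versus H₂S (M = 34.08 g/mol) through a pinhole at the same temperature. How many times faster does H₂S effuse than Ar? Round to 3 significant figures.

Graham's law gives rate_H₂S/rate_Ar = √(M_Ar/M_H₂S) = √(39.95/34.08) = √1.172 = 1.08.

1.08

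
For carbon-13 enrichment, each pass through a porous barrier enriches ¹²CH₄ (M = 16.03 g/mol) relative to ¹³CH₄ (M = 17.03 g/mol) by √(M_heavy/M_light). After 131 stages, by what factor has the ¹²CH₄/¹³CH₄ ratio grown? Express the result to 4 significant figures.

The single-stage factor is √(M_heavy/M_light), so 131 stages give [√(17.03/16.03)]^131 = (17.03/16.03)^(131/2).
= 1.06238^(131/2) = 52.65.

52.65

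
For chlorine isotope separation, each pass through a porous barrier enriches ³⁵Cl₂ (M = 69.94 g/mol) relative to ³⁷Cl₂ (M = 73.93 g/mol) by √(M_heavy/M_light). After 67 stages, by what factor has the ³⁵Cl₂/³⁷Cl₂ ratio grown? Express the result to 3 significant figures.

6.41

After 67 stages the ratio has grown by (√(73.93/69.94))^67 = (73.93/69.94)^(67/2).
= 1.05705^(67/2) = 6.41.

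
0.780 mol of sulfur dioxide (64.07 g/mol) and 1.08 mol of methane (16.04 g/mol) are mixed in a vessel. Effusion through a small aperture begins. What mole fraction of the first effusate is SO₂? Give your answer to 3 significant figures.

Rate_i ∝ x_i/√M_i (Graham's law weighted by mole fraction), so the effusate composition follows n_i/√M_i.
So x_SO₂ in the escaping gas = (n_SO₂/√M_SO₂) / Σ(n_i/√M_i)
= (0.780/√64.07) / (0.780/√64.07 + 1.08/√16.04) = 0.09745/(0.09745 + 0.2697) = 0.265.

0.265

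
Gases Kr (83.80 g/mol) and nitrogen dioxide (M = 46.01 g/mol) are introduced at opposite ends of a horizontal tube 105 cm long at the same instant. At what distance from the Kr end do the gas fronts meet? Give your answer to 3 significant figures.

44.7 cm

The fronts meet when d_Kr + d_NO₂ = L with d_Kr/d_NO₂ = √(M_NO₂/M_Kr) (Graham's law). Here √(M_NO₂/M_Kr) = √(46.01/83.80) = 0.7410.
With d_Kr + d_NO₂ = 105 cm, d_NO₂ = 105/(1 + 0.7410) = 60.31 cm.
d_Kr = 105 − 60.31 = 44.7 cm.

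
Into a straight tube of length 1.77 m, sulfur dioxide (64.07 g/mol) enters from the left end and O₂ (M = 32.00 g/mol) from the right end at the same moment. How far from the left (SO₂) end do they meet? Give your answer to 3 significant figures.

In equal time, each gas travels a distance ∝ its rate ∝ 1/√M, so d_SO₂/d_O₂ = √(M_O₂/M_SO₂) = √(32.00/64.07) = 0.7067.
With d_SO₂ + d_O₂ = 1.77 m, d_O₂ = 1.77/(1 + 0.7067) = 1.037 m.
d_SO₂ = 1.77 − 1.037 = 0.733 m.

0.733 m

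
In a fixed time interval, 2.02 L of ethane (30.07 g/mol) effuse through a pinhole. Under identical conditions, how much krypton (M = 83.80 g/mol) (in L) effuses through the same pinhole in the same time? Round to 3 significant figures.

1.21 L

Since effusion rate ∝ 1/√M, rate_Kr/rate_C₂H₆ = √(M_C₂H₆/M_Kr) = √(30.07/83.80) = √0.3588 = 0.5990.
So the volume for Kr is 2.02 × 0.5990 = 1.21 L.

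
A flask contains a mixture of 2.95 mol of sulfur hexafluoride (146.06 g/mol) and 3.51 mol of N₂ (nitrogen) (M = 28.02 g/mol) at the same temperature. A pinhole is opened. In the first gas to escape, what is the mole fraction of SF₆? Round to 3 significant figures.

Effusion rate of each component ∝ n_i/√M_i (partial pressure × 1/√M).
Mole fraction of SF₆ in the effusate = (n_SF₆/√M_SF₆) / (n_SF₆/√M_SF₆ + n_N₂/√M_N₂)
= (2.95/√146.06) / (2.95/√146.06 + 3.51/√28.02) = 0.2441/(0.2441 + 0.6631) = 0.269.

0.269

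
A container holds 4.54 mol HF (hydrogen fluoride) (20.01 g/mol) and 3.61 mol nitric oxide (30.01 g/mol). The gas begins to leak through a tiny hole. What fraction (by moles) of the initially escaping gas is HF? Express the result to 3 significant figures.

Effusion rate of each component ∝ n_i/√M_i (partial pressure × 1/√M).
x_HF(eff) = (n_HF/√M_HF) / (n_HF/√M_HF + n_NO/√M_NO)
= (4.54/√20.01) / (4.54/√20.01 + 3.61/√30.01) = 1.015/(1.015 + 0.6590) = 0.606.

0.606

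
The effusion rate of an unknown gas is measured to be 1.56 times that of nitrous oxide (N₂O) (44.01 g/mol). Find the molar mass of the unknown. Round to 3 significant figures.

By Graham's law, rate_X/rate_N₂O = √(M_N₂O/M_X).
1.56 = √(44.01/M_X)
M_X = 44.01 / 1.56² = 44.01 / 2.434 = 18.1 g/mol

18.1 g/mol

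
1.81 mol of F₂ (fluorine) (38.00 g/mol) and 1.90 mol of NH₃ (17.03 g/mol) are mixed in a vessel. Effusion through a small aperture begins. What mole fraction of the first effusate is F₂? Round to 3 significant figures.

0.389

Each component's effusion rate ∝ (its partial pressure)·(1/√M) ∝ n_i/√M_i.
x_F₂(eff) = (n_F₂/√M_F₂) / (n_F₂/√M_F₂ + n_NH₃/√M_NH₃)
= (1.81/√38.00) / (1.81/√38.00 + 1.90/√17.03) = 0.2936/(0.2936 + 0.4604) = 0.389.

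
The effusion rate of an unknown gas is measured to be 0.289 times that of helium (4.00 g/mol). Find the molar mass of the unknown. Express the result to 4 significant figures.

By Graham's law, rate_X/rate_He = √(M_He/M_X).
0.289 = √(4.00/M_X)
M_X = 4.00 / 0.289² = 4.00 / 0.08352 = 47.89 g/mol

47.89 g/mol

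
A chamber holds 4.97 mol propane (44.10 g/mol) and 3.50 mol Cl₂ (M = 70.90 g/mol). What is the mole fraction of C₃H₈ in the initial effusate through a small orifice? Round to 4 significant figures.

Rate_i ∝ x_i/√M_i (Graham's law weighted by mole fraction), so the effusate composition follows n_i/√M_i.
x_C₃H₈(eff) = (n_C₃H₈/√M_C₃H₈) / (n_C₃H₈/√M_C₃H₈ + n_Cl₂/√M_Cl₂)
= (4.97/√44.10) / (4.97/√44.10 + 3.50/√70.90) = 0.7484/(0.7484 + 0.4157) = 0.6429.

0.6429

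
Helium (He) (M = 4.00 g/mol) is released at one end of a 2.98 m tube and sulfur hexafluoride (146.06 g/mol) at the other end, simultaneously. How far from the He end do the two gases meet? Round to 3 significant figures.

Graham's law gives d_He/d_SF₆ = rate_He/rate_SF₆ = √(M_SF₆/M_He) = √(146.06/4.00) = 6.043.
With d_He + d_SF₆ = 2.98 m, d_SF₆ = 2.98/(1 + 6.043) = 0.4231 m.
d_He = 2.98 − 0.4231 = 2.56 m.

2.56 m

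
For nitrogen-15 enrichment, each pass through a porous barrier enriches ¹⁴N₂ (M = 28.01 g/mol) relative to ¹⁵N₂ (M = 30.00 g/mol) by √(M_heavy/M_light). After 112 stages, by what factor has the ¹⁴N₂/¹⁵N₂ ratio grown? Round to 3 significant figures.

Each stage multiplies the ratio by α = √(30.00/28.01), so after 112 stages the overall factor is α^112 = (30.00/28.01)^(112/2).
= 1.07105^56 = 46.7.

46.7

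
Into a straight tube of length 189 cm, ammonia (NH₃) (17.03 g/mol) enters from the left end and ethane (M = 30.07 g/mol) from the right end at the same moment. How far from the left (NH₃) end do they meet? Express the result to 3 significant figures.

The fronts meet when d_NH₃ + d_C₂H₆ = L with d_NH₃/d_C₂H₆ = √(M_C₂H₆/M_NH₃) (Graham's law). Here √(M_C₂H₆/M_NH₃) = √(30.07/17.03) = 1.329.
With d_NH₃ + d_C₂H₆ = 189 cm, d_C₂H₆ = 189/(1 + 1.329) = 81.16 cm.
d_NH₃ = 189 − 81.16 = 108 cm.

108 cm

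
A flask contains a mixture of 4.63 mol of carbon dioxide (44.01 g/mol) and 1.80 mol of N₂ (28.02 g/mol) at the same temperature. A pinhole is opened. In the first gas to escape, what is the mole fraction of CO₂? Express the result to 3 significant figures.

0.672

Effusion rate of each component ∝ n_i/√M_i (partial pressure × 1/√M).
Mole fraction of CO₂ in the effusate = (n_CO₂/√M_CO₂) / (n_CO₂/√M_CO₂ + n_N₂/√M_N₂)
= (4.63/√44.01) / (4.63/√44.01 + 1.80/√28.02) = 0.6979/(0.6979 + 0.3400) = 0.672.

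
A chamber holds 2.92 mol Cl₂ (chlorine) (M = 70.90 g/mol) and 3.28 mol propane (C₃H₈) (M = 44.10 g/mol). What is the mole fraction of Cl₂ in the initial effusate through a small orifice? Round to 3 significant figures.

0.412

Effusion rate of each component ∝ n_i/√M_i (partial pressure × 1/√M).
x_Cl₂(eff) = (n_Cl₂/√M_Cl₂) / (n_Cl₂/√M_Cl₂ + n_C₃H₈/√M_C₃H₈)
= (2.92/√70.90) / (2.92/√70.90 + 3.28/√44.10) = 0.3468/(0.3468 + 0.4939) = 0.412.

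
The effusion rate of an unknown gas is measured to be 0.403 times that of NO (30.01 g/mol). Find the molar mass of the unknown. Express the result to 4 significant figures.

From Graham's law, rate_X/rate_NO = √(M_NO/M_X).
0.403 = √(30.01/M_X)
M_X = 30.01 / 0.403² = 30.01 / 0.1624 = 184.8 g/mol

184.8 g/mol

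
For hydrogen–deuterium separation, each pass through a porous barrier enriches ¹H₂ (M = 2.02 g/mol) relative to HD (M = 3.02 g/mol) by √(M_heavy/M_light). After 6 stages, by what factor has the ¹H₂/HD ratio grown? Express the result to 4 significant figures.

Each stage multiplies the ratio by α = √(3.02/2.02), so after 6 stages the overall factor is α^6 = (3.02/2.02)^(6/2).
= 1.49505^3 = 3.342.

3.342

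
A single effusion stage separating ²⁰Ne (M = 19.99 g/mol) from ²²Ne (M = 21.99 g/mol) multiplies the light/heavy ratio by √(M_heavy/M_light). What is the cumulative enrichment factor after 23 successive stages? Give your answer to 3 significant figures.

Overall factor = α^23 with α = √(21.99/19.99), i.e. (21.99/19.99)^(23/2).
= 1.10005^(23/2) = 2.99.

2.99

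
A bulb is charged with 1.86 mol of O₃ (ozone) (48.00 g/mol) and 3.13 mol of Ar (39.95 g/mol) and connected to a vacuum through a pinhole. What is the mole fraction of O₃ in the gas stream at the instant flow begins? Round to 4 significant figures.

0.3515

Rate_i ∝ x_i/√M_i (Graham's law weighted by mole fraction), so the effusate composition follows n_i/√M_i.
Mole fraction of O₃ in the effusate = (n_O₃/√M_O₃) / (n_O₃/√M_O₃ + n_Ar/√M_Ar)
= (1.86/√48.00) / (1.86/√48.00 + 3.13/√39.95) = 0.2685/(0.2685 + 0.4952) = 0.3515.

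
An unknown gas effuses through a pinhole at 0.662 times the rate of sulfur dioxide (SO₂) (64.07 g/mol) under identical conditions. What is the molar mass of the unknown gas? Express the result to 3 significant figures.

146 g/mol

Graham's law gives rate_X/rate_SO₂ = √(M_SO₂/M_X).
0.662 = √(64.07/M_X)
M_X = 64.07 / 0.662² = 64.07 / 0.4382 = 146 g/mol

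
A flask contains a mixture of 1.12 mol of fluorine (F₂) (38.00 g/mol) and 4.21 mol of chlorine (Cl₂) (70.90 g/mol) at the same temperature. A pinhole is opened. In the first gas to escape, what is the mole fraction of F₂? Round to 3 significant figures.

0.267

Rate_i ∝ x_i/√M_i (Graham's law weighted by mole fraction), so the effusate composition follows n_i/√M_i.
So x_F₂ in the escaping gas = (n_F₂/√M_F₂) / Σ(n_i/√M_i)
= (1.12/√38.00) / (1.12/√38.00 + 4.21/√70.90) = 0.1817/(0.1817 + 0.5000) = 0.267.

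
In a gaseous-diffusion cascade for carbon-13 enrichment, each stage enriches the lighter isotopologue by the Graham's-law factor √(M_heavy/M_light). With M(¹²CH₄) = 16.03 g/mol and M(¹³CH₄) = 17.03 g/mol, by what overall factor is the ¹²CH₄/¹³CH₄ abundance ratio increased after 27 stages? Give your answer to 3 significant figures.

2.26

Overall factor = α^27 with α = √(17.03/16.03), i.e. (17.03/16.03)^(27/2).
= 1.06238^(27/2) = 2.26.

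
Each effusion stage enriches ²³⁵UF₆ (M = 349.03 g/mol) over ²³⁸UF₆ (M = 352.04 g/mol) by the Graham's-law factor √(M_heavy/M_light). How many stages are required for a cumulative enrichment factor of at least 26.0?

Single-stage factor α = √(352.04/349.03), so ln α = ½ ln(1.00862) = 0.004293.
Need α^N ≥ 26.0 ⇒ N ≥ ln(26.0) / ln α = 3.258 / 0.004293 = 758.85.
Minimum whole number of stages: N = 759.

759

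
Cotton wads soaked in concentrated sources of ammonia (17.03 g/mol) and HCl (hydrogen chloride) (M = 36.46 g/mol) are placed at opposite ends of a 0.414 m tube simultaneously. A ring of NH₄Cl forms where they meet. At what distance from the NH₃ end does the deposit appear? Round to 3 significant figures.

In equal time, each gas travels a distance ∝ its rate ∝ 1/√M, so d_NH₃/d_HCl = √(M_HCl/M_NH₃) = √(36.46/17.03) = 1.463.
With d_NH₃ + d_HCl = 0.414 m, d_HCl = 0.414/(1 + 1.463) = 0.1681 m.
d_NH₃ = 0.414 − 0.1681 = 0.246 m.

0.246 m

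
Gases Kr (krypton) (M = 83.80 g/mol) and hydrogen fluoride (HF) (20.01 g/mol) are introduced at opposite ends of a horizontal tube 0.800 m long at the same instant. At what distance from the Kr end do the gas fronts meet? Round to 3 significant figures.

0.263 m

In equal time, each gas travels a distance ∝ its rate ∝ 1/√M, so d_Kr/d_HF = √(M_HF/M_Kr) = √(20.01/83.80) = 0.4887.
With d_Kr + d_HF = 0.800 m, d_HF = 0.800/(1 + 0.4887) = 0.5374 m.
d_Kr = 0.800 − 0.5374 = 0.263 m.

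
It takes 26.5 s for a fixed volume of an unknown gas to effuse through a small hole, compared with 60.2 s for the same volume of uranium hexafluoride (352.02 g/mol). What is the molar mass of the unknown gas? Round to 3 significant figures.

From Graham's law, t_X/t_UF₆ = √(M_X/M_UF₆).
26.5/60.2 = 0.4402 = √(M_X/352.02)
M_X = 352.02 × 0.4402² = 352.02 × 0.1938 = 68.2 g/mol

68.2 g/mol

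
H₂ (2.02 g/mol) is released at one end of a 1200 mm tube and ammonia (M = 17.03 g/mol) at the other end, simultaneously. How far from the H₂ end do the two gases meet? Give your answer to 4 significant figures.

892.6 mm

Graham's law gives d_H₂/d_NH₃ = rate_H₂/rate_NH₃ = √(M_NH₃/M_H₂) = √(17.03/2.02) = 2.904.
With d_H₂ + d_NH₃ = 1200 mm, d_NH₃ = 1200/(1 + 2.904) = 307.4 mm.
d_H₂ = 1200 − 307.4 = 892.6 mm.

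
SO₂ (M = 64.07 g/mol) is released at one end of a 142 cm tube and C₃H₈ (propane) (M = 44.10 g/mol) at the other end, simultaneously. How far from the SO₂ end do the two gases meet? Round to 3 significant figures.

64.4 cm

Distances travelled in equal time are proportional to diffusion rates, so d_SO₂/d_C₃H₈ = √(M_C₃H₈/M_SO₂) = √(44.10/64.07) = 0.8296.
With d_SO₂ + d_C₃H₈ = 142 cm, d_C₃H₈ = 142/(1 + 0.8296) = 77.61 cm.
d_SO₂ = 142 − 77.61 = 64.4 cm.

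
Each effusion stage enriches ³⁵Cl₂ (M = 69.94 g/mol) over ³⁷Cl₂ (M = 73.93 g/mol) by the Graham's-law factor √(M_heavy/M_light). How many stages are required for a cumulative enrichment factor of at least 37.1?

Per stage α = (73.93/69.94)^(1/2) = 1.05705^0.5, giving ln α = 0.02774.
Need α^N ≥ 37.1 ⇒ N ≥ ln(37.1) / ln α = 3.614 / 0.02774 = 130.27.
So at least 131 stages are needed.

131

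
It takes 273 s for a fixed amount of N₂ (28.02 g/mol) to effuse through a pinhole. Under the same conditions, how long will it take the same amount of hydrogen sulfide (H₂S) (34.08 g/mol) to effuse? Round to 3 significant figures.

Since effusion rate ∝ 1/√M, t_H₂S/t_N₂ = √(M_H₂S/M_N₂) = √(34.08/28.02) = √1.216 = 1.103.
So the time for H₂S is 273 × 1.103 = 301 s.

301 s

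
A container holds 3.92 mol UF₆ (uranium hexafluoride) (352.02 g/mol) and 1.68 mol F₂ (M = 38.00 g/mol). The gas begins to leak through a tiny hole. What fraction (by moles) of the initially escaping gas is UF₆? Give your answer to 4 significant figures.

0.4340

The effusion rate of species i is ∝ p_i/√M_i ∝ n_i/√M_i.
x_UF₆(eff) = (n_UF₆/√M_UF₆) / (n_UF₆/√M_UF₆ + n_F₂/√M_F₂)
= (3.92/√352.02) / (3.92/√352.02 + 1.68/√38.00) = 0.2089/(0.2089 + 0.2725) = 0.4340.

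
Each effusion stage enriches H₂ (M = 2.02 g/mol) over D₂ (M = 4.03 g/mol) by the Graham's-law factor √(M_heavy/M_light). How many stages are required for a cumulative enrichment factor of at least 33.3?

11

Single-stage factor α = √(4.03/2.02), so ln α = ½ ln(1.99505) = 0.3453.
Need α^N ≥ 33.3 ⇒ N ≥ ln(33.3) / ln α = 3.506 / 0.3453 = 10.15.
Rounding up, N = 11 stages.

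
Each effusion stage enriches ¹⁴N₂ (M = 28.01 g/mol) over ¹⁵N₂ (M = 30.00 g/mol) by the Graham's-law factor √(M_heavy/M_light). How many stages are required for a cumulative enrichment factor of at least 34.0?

With α = √(30.00/28.01) per stage, ln α = ½ ln(1.07105) = 0.03432.
Need α^N ≥ 34.0 ⇒ N ≥ ln(34.0) / ln α = 3.526 / 0.03432 = 102.76.
Rounding up, N = 103 stages.

103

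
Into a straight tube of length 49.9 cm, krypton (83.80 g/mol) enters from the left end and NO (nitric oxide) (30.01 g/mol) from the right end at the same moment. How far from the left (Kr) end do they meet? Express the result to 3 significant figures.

18.7 cm

Distances travelled in equal time are proportional to diffusion rates, so d_Kr/d_NO = √(M_NO/M_Kr) = √(30.01/83.80) = 0.5984.
With d_Kr + d_NO = 49.9 cm, d_NO = 49.9/(1 + 0.5984) = 31.22 cm.
d_Kr = 49.9 − 31.22 = 18.7 cm.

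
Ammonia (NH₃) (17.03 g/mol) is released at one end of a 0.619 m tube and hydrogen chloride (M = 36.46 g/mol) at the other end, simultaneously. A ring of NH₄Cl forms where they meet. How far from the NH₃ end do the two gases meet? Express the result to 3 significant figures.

The fronts meet when d_NH₃ + d_HCl = L with d_NH₃/d_HCl = √(M_HCl/M_NH₃) (Graham's law). Here √(M_HCl/M_NH₃) = √(36.46/17.03) = 1.463.
With d_NH₃ + d_HCl = 0.619 m, d_HCl = 0.619/(1 + 1.463) = 0.2513 m.
d_NH₃ = 0.619 − 0.2513 = 0.368 m.

0.368 m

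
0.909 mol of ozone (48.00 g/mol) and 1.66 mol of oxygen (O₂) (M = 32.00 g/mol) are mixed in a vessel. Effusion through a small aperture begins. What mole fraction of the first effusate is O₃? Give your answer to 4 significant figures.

Effusion rate of each component ∝ n_i/√M_i (partial pressure × 1/√M).
Mole fraction of O₃ in the effusate = (n_O₃/√M_O₃) / (n_O₃/√M_O₃ + n_O₂/√M_O₂)
= (0.909/√48.00) / (0.909/√48.00 + 1.66/√32.00) = 0.1312/(0.1312 + 0.2934) = 0.3090.

0.3090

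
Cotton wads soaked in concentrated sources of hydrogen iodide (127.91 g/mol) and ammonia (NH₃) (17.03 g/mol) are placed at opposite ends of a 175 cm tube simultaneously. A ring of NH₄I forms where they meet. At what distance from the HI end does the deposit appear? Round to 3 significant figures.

In equal time, each gas travels a distance ∝ its rate ∝ 1/√M, so d_HI/d_NH₃ = √(M_NH₃/M_HI) = √(17.03/127.91) = 0.3649.
With d_HI + d_NH₃ = 175 cm, d_NH₃ = 175/(1 + 0.3649) = 128.2 cm.
d_HI = 175 − 128.2 = 46.8 cm.

46.8 cm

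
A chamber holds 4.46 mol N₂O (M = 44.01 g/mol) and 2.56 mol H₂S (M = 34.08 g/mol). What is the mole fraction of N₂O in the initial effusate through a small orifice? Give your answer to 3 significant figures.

Each component's effusion rate ∝ (its partial pressure)·(1/√M) ∝ n_i/√M_i.
x_N₂O(eff) = (n_N₂O/√M_N₂O) / (n_N₂O/√M_N₂O + n_H₂S/√M_H₂S)
= (4.46/√44.01) / (4.46/√44.01 + 2.56/√34.08) = 0.6723/(0.6723 + 0.4385) = 0.605.

0.605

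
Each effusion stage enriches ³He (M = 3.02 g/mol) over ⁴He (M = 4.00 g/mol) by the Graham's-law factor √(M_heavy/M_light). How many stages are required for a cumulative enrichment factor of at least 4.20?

Per stage α = (4.00/3.02)^(1/2) = 1.32450^0.5, giving ln α = 0.1405.
Need α^N ≥ 4.20 ⇒ N ≥ ln(4.20) / ln α = 1.435 / 0.1405 = 10.21.
Minimum whole number of stages: N = 11.

11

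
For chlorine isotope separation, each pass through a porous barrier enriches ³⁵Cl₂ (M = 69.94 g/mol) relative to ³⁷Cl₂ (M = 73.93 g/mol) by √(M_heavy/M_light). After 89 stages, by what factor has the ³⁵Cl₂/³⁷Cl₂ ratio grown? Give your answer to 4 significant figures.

Overall factor = α^89 with α = √(73.93/69.94), i.e. (73.93/69.94)^(89/2).
= 1.05705^(89/2) = 11.81.

11.81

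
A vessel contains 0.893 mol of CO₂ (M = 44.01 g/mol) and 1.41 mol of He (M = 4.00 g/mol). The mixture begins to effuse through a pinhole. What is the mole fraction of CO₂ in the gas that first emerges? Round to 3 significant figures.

Rate_i ∝ x_i/√M_i (Graham's law weighted by mole fraction), so the effusate composition follows n_i/√M_i.
Mole fraction of CO₂ in the effusate = (n_CO₂/√M_CO₂) / (n_CO₂/√M_CO₂ + n_He/√M_He)
= (0.893/√44.01) / (0.893/√44.01 + 1.41/√4.00) = 0.1346/(0.1346 + 0.7050) = 0.160.

0.160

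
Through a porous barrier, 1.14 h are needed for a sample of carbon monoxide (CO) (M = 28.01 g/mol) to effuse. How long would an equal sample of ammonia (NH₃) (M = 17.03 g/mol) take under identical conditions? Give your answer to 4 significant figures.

By Graham's law, t_NH₃/t_CO = √(M_NH₃/M_CO) = √(17.03/28.01) = √0.6080 = 0.7797.
So the time for NH₃ is 1.14 × 0.7797 = 0.8889 h.

0.8889 h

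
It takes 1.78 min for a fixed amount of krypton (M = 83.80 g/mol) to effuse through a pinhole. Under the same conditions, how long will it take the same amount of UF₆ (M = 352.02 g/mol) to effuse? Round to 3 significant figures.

3.65 min

Using Graham's law: t_UF₆/t_Kr = √(M_UF₆/M_Kr) = √(352.02/83.80) = √4.201 = 2.050.
So the time for UF₆ is 1.78 × 2.050 = 3.65 min.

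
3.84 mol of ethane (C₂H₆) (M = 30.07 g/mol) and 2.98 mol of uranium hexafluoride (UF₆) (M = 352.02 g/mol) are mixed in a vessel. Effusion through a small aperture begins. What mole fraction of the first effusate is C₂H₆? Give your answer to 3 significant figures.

Each component's effusion rate ∝ (its partial pressure)·(1/√M) ∝ n_i/√M_i.
So x_C₂H₆ in the escaping gas = (n_C₂H₆/√M_C₂H₆) / Σ(n_i/√M_i)
= (3.84/√30.07) / (3.84/√30.07 + 2.98/√352.02) = 0.7003/(0.7003 + 0.1588) = 0.815.

0.815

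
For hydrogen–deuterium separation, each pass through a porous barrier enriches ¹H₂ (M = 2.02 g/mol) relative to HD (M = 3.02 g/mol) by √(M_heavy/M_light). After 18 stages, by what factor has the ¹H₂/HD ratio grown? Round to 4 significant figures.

Each stage multiplies the ratio by α = √(3.02/2.02), so after 18 stages the overall factor is α^18 = (3.02/2.02)^(18/2).
= 1.49505^9 = 37.32.

37.32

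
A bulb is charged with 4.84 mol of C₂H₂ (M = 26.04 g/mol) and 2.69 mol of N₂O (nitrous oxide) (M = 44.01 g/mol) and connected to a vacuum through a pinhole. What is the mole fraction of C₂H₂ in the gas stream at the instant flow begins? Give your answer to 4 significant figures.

0.7005

The effusion rate of species i is ∝ p_i/√M_i ∝ n_i/√M_i.
So x_C₂H₂ in the escaping gas = (n_C₂H₂/√M_C₂H₂) / Σ(n_i/√M_i)
= (4.84/√26.04) / (4.84/√26.04 + 2.69/√44.01) = 0.9485/(0.9485 + 0.4055) = 0.7005.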